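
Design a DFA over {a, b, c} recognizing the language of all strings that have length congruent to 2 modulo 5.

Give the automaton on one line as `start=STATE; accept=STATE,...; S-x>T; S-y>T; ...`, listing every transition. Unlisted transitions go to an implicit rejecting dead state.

Only the length mod 5 matters, so use a 5-cycle: from any state, every input symbol moves to the next state, wrapping s4 back to s0. Mark s2 accepting.
5 states suffice.
        a   b   c  
>  s0   s1  s1  s1 
   s1   s2  s2  s2 
 * s2   s3  s3  s3 
   s3   s4  s4  s4 
   s4   s0  s0  s0 
(> = start, * = accepting)

start=s0; accept=s2; s0-a>s1; s0-b>s1; s0-c>s1; s1-a>s2; s1-b>s2; s1-c>s2; s2-a>s3; s2-b>s3; s2-c>s3; s3-a>s4; s3-b>s4; s3-c>s4; s4-a>s0; s4-b>s0; s4-c>s0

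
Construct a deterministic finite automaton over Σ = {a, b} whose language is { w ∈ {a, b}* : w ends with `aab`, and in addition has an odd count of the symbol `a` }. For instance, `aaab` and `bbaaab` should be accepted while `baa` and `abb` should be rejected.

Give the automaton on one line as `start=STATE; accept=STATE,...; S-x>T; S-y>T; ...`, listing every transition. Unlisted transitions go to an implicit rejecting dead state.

start=S0; accept=S4; S0-a>S1; S0-b>S0; S1-a>S2; S1-b>S1; S2-a>S3; S2-b>S0; S3-a>S2; S3-b>S4; S4-a>S2; S4-b>S1

Build one automaton per condition and run them in lockstep. The first has 4 states tracking how much of the suffix `aab` has currently been matched; the second has 2 states tracking the count of `a`s modulo 2. A product state is a pair (one from each), accepting exactly when both do. Minimizing collapses redundant product states.
5 states suffice.
        a   b  
>  S0   S1  S0 
   S1   S2  S1 
   S2   S3  S0 
   S3   S2  S4 
 * S4   S2  S1 
(> = start, * = accepting)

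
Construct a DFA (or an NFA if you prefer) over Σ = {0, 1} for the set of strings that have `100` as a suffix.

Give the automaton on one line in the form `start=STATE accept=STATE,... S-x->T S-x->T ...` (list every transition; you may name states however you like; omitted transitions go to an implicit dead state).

Let each state record the length of the longest suffix of the input read so far that is also a prefix of `100`. q1 means the last symbol is `1`; q2 means the last 2 symbols are `10`; q3 means the last 3 symbols are `100`. Accept only at q3, where the string currently ends in `100`.
With 4 states:
        0   1  
>  q0   q0  q1 
   q1   q2  q1 
   q2   q3  q1 
 * q3   q0  q1 
(> = start, * = accepting)

start=q0 accept=q3 q0-0->q0 q0-1->q1 q1-0->q2 q1-1->q1 q2-0->q3 q2-1->q1 q3-0->q0 q3-1->q1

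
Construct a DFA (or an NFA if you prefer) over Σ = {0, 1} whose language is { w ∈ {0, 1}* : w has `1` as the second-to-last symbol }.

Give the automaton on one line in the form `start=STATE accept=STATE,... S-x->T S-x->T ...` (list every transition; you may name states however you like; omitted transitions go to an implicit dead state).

start=q0 accept=q5,q6 q0-0->q1 q0-1->q2 q1-0->q3 q1-1->q4 q2-0->q5 q2-1->q6 q3-0->q3 q3-1->q4 q4-0->q5 q4-1->q6 q5-0->q3 q5-1->q4 q6-0->q5 q6-1->q6

Because acceptance depends on a position counted from the end, the machine has to buffer the most recent 2 symbols. Make each state the string of the last up-to-2 symbols read; on input `x` shift the window left and append `x`. Accept when the buffered window has length 2 and begins with `1`.
A 7-state machine:
        0   1  
>  q0   q1  q2 
   q1   q3  q4 
   q2   q5  q6 
   q3   q3  q4 
   q4   q5  q6 
 * q5   q3  q4 
 * q6   q5  q6 
(> = start, * = accepting)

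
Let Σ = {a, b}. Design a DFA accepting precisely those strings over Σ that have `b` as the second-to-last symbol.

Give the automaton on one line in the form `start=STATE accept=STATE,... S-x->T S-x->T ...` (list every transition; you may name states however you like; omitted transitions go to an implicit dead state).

Because acceptance depends on a position counted from the end, the machine has to buffer the most recent 2 symbols. Make each state the string of the last up-to-2 symbols read; on input `x` shift the window left and append `x`. Accept when the buffered window has length 2 and begins with `b`.
7 states suffice.
        a   b  
>  s0   s1  s2 
   s1   s3  s4 
   s2   s5  s6 
   s3   s3  s4 
   s4   s5  s6 
 * s5   s3  s4 
 * s6   s5  s6 
(> = start, * = accepting)

start=s0 accept=s5,s6 s0-a->s1 s0-b->s2 s1-a->s3 s1-b->s4 s2-a->s5 s2-b->s6 s3-a->s3 s3-b->s4 s4-a->s5 s4-b->s6 s5-a->s3 s5-b->s4 s6-a->s5 s6-b->s6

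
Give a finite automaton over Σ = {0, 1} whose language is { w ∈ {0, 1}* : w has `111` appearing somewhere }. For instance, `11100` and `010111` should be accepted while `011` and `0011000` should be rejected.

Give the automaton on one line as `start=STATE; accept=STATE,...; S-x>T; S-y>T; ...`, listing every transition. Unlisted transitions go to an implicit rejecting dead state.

start=s0; accept=s3; s0-0>s0; s0-1>s1; s1-0>s0; s1-1>s2; s2-0>s0; s2-1>s3; s3-0>s3; s3-1>s3

Track how much of `111` has been matched so far: state s0 is no progress, s3 is the absorbing accept state reached once `111` has occurred. Intermediate states record partial matches; on a mismatch, fall back to the longest reusable overlap.
4 states suffice.
        0   1  
>  s0   s0  s1 
   s1   s0  s2 
   s2   s0  s3 
 * s3   s3  s3 
(> = start, * = accepting)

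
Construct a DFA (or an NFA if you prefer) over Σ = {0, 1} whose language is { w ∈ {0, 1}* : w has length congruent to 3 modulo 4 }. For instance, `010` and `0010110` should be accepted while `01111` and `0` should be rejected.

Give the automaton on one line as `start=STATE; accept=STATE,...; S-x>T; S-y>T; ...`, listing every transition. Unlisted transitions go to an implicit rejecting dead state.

start=s0; accept=s3; s0-0>s1; s0-1>s1; s1-0>s2; s1-1>s2; s2-0>s3; s2-1>s3; s3-0>s0; s3-1>s0

Count input length modulo 4: every symbol advances one step around the cycle s0 → s1 → s2 → s3 → s0. Accept at s3.
With 4 states:
        0   1  
>  s0   s1  s1 
   s1   s2  s2 
   s2   s3  s3 
 * s3   s0  s0 
(> = start, * = accepting)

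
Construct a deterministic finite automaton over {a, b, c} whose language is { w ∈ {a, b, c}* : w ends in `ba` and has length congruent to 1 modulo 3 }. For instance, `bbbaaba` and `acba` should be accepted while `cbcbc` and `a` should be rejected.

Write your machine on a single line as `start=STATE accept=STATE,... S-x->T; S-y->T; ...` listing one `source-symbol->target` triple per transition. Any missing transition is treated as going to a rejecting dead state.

Run two small machines in parallel and take their product. The first has 3 states tracking how much of the suffix `ba` has currently been matched; the second has 3 states tracking the input length modulo 3. A product state is a pair (one from each), accepting exactly when both do. Equivalent product states are then merged.
A 5-state machine:
        a   b   c  
>  s0   s1  s1  s1 
   s1   s2  s2  s2 
   s2   s0  s3  s0 
   s3   s4  s1  s1 
 * s4   s2  s2  s2 
(> = start, * = accepting)

start=s0; accept=s4; s0-a->s1; s0-b->s1; s0-c->s1; s1-a->s2; s1-b->s2; s1-c->s2; s2-a->s0; s2-b->s3; s2-c->s0; s3-a->s4; s3-b->s1; s3-c->s1; s4-a->s2; s4-b->s2; s4-c->s2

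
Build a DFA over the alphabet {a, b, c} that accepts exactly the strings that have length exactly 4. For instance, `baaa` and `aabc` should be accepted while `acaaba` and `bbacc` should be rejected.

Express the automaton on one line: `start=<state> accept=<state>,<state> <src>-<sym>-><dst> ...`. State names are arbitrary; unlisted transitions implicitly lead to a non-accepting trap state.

We only need to distinguish lengths 0, 1, …, 4, and '>4'. Chain q0 → q1 → q2 → q3 → q4 → q5 on every symbol, with q5 looping. Accepting states: {q4}.
        a   b   c  
>  q0   q1  q1  q1 
   q1   q2  q2  q2 
   q2   q3  q3  q3 
   q3   q4  q4  q4 
 * q4   q5  q5  q5 
   q5   q5  q5  q5 
(> = start, * = accepting)

start=q0 accept=q4 q0-a->q1 q0-b->q1 q0-c->q1 q1-a->q2 q1-b->q2 q1-c->q2 q2-a->q3 q2-b->q3 q2-c->q3 q3-a->q4 q3-b->q4 q3-c->q4 q4-a->q5 q4-b->q5 q4-c->q5 q5-a->q5 q5-b->q5 q5-c->q5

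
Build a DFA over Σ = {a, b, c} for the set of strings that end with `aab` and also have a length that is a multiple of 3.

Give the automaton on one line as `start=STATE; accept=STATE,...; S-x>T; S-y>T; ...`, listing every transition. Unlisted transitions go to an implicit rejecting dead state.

Build one automaton per condition and run them in lockstep. The first has 4 states tracking how much of the suffix `aab` has currently been matched; the second has 3 states tracking the input length modulo 3. A product state is a pair (one from each), accepting exactly when both do. Minimizing collapses redundant product states.
6 states suffice.
        a   b   c  
>  q0   q1  q2  q2 
   q1   q3  q4  q4 
   q2   q4  q4  q4 
   q3   q0  q5  q0 
   q4   q0  q0  q0 
 * q5   q1  q2  q2 
(> = start, * = accepting)

start=q0; accept=q5; q0-a>q1; q0-b>q2; q0-c>q2; q1-a>q3; q1-b>q4; q1-c>q4; q2-a>q4; q2-b>q4; q2-c>q4; q3-a>q0; q3-b>q5; q3-c>q0; q4-a>q0; q4-b>q0; q4-c>q0; q5-a>q1; q5-b>q2; q5-c>q2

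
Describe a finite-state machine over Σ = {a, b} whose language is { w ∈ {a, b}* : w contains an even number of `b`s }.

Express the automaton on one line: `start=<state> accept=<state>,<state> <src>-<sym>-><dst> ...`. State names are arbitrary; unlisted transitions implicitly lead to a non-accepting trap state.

Keep the running count of `b`s modulo 2: each `b` advances along the cycle s0 → s1 → s0 while other symbols loop. Accept at s0.
With 2 states:
        a   b  
>* s0   s0  s1 
   s1   s1  s0 
(> = start, * = accepting)

start=s0 accept=s0 s0-a->s0 s0-b->s1 s1-a->s1 s1-b->s0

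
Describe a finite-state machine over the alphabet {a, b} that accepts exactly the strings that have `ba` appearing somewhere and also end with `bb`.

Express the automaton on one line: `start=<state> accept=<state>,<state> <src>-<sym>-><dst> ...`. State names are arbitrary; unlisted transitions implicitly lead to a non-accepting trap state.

Build one automaton per condition and run them in lockstep. One (3 states) tracks whether and how much of `ba` has been seen; the other (3 states) tracks how much of the suffix `bb` has currently been matched. Each combined state is a pair, one component from each; accept when both components accept. Equivalent product states are then merged.
With 5 states:
        a   b  
>  q0   q0  q1 
   q1   q2  q1 
   q2   q2  q3 
   q3   q2  q4 
 * q4   q2  q4 
(> = start, * = accepting)

start=q0 accept=q4 q0-a->q0 q0-b->q1 q1-a->q2 q1-b->q1 q2-a->q2 q2-b->q3 q3-a->q2 q3-b->q4 q4-a->q2 q4-b->q4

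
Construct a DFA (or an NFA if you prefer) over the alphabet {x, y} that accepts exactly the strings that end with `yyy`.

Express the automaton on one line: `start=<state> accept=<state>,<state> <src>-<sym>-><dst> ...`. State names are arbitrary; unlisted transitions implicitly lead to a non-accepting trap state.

start=s0 accept=s3 s0-x->s0 s0-y->s1 s1-x->s0 s1-y->s2 s2-x->s0 s2-y->s3 s3-x->s0 s3-y->s3

Let each state record the length of the longest suffix of the input read so far that is also a prefix of `yyy`. s1 means the last symbol is `y`; s2 means the last 2 symbols are `yy`; s3 means the last 3 symbols are `yyy`. Accept only at s3, where the string currently ends in `yyy`.
With 4 states:
        x   y  
>  s0   s0  s1 
   s1   s0  s2 
   s2   s0  s3 
 * s3   s0  s3 
(> = start, * = accepting)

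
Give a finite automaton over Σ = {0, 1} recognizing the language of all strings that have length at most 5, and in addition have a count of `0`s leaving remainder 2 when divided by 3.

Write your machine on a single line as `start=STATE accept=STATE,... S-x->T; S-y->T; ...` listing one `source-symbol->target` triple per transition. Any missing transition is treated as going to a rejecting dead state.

Handle the two conditions separately and then intersect. One (7 states) tracks the input length, saturating at 6; the other (3 states) tracks the count of `0`s modulo 3. Each combined state is a pair, one component from each; accept when both components accept.
With 18 states:
          0    1  
>  s0     s1   s2 
   s1     s3   s4 
   s2     s4   s5 
 * s3     s6   s7 
   s4     s7   s8 
   s5     s8   s6 
   s6     s9  s10 
 * s7    s10  s11 
   s8    s11   s9 
   s9    s12  s13 
   s10   s13  s14 
 * s11   s14  s12 
 * s12   s15  s16 
   s13   s16  s17 
   s14   s17  s15 
   s15   s17  s15 
   s16   s15  s16 
   s17   s16  s17 
(> = start, * = accepting)

start=s0; accept=s3,s7,s11,s12; s0-0->s1; s0-1->s2; s1-0->s3; s1-1->s4; s2-0->s4; s2-1->s5; s3-0->s6; s3-1->s7; s4-0->s7; s4-1->s8; s5-0->s8; s5-1->s6; s6-0->s9; s6-1->s10; s7-0->s10; s7-1->s11; s8-0->s11; s8-1->s9; s9-0->s12; s9-1->s13; s10-0->s13; s10-1->s14; s11-0->s14; s11-1->s12; s12-0->s15; s12-1->s16; s13-0->s16; s13-1->s17; s14-0->s17; s14-1->s15; s15-0->s17; s15-1->s15; s16-0->s15; s16-1->s16; s17-0->s16; s17-1->s17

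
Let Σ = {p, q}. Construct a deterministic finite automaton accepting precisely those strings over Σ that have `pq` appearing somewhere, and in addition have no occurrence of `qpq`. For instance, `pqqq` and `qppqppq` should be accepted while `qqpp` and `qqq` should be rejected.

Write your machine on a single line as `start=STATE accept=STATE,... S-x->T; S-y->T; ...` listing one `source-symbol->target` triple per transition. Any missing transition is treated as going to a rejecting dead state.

Build one automaton per condition and run them in lockstep. One (3 states) tracks whether and how much of `pq` has been seen; the other (4 states) tracks partial matches of the forbidden pattern `qpq`. Each combined state is a pair, one component from each; accept when both components accept.
8 states suffice.
       p  q 
>  A   B  C 
   B   B  D 
   C   E  C 
 * D   F  D 
   E   B  G 
 * F   H  G 
   G   G  G 
 * H   H  D 
(> = start, * = accepting)

start=A; accept=D,F,H; A-p->B; A-q->C; B-p->B; B-q->D; C-p->E; C-q->C; D-p->F; D-q->D; E-p->B; E-q->G; F-p->H; F-q->G; G-p->G; G-q->G; H-p->H; H-q->D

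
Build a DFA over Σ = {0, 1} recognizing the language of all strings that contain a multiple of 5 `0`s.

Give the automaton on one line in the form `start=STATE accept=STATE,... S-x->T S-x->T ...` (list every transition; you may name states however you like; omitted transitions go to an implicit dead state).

The only thing that matters is how many `0`s have appeared, reduced mod 5. Use one state per residue: q0 for 0, …, q4 for 4. Reading `0` moves to the next residue; anything else stays put. q0 is accepting.
With 5 states:
        0   1  
>* q0   q1  q0 
   q1   q2  q1 
   q2   q3  q2 
   q3   q4  q3 
   q4   q0  q4 
(> = start, * = accepting)

start=q0 accept=q0 q0-0->q1 q0-1->q0 q1-0->q2 q1-1->q1 q2-0->q3 q2-1->q2 q3-0->q4 q3-1->q3 q4-0->q0 q4-1->q4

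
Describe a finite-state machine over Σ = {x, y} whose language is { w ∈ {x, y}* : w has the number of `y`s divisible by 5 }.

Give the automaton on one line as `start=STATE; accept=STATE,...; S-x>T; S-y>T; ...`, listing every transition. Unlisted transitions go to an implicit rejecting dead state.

The only thing that matters is how many `y`s have appeared, reduced mod 5. Use one state per residue: S0 for 0, …, S4 for 4. Reading `y` moves to the next residue; anything else stays put. S0 is accepting.
5 states suffice.
        x   y  
>* S0   S0  S1 
   S1   S1  S2 
   S2   S2  S3 
   S3   S3  S4 
   S4   S4  S0 
(> = start, * = accepting)

start=S0; accept=S0; S0-x>S0; S0-y>S1; S1-x>S1; S1-y>S2; S2-x>S2; S2-y>S3; S3-x>S3; S3-y>S4; S4-x>S4; S4-y>S0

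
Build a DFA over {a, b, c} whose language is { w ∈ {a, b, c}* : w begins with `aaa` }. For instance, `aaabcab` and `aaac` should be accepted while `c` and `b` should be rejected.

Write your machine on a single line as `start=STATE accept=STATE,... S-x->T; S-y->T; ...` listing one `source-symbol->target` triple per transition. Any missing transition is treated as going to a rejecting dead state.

Check the first 3 symbols one by one: q0 through q2 record how many have matched `aaa` so far; any wrong symbol goes to the dead state q4. After all 3 match we enter the accepting sink q3.
With 5 states:
        a   b   c  
>  q0   q1  q4  q4 
   q1   q2  q4  q4 
   q2   q3  q4  q4 
 * q3   q3  q3  q3 
   q4   q4  q4  q4 
(> = start, * = accepting)

start=q0; accept=q3; q0-a->q1; q0-b->q4; q0-c->q4; q1-a->q2; q1-b->q4; q1-c->q4; q2-a->q3; q2-b->q4; q2-c->q4; q3-a->q3; q3-b->q3; q3-c->q3; q4-a->q4; q4-b->q4; q4-c->q4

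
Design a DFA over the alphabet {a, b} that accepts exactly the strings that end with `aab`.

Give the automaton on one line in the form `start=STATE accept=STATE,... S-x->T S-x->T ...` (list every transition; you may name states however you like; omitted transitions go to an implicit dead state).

start=s0 accept=s3 s0-a->s1 s0-b->s0 s1-a->s2 s1-b->s0 s2-a->s2 s2-b->s3 s3-a->s1 s3-b->s0

Let each state record the length of the longest suffix of the input read so far that is also a prefix of `aab`. s1 means the last symbol is `a`; s2 means the last 2 symbols are `aa`; s3 means the last 3 symbols are `aab`. Accept only at s3, where the string currently ends in `aab`.
With 4 states:
        a   b  
>  s0   s1  s0 
   s1   s2  s0 
   s2   s2  s3 
 * s3   s1  s0 
(> = start, * = accepting)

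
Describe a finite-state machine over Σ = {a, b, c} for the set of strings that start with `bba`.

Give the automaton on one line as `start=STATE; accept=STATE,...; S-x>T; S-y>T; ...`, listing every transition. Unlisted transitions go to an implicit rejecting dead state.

start=S0; accept=S3; S0-a>S4; S0-b>S1; S0-c>S4; S1-a>S4; S1-b>S2; S1-c>S4; S2-a>S3; S2-b>S4; S2-c>S4; S3-a>S3; S3-b>S3; S3-c>S3; S4-a>S4; S4-b>S4; S4-c>S4

Walk along `bba` while the input agrees: from S0 take `b` to S1, and so on. Any deviation drops to the rejecting sink S4. Once S3 is reached the prefix is confirmed and every continuation is accepted.
5 states suffice.
        a   b   c  
>  S0   S4  S1  S4 
   S1   S4  S2  S4 
   S2   S3  S4  S4 
 * S3   S3  S3  S3 
   S4   S4  S4  S4 
(> = start, * = accepting)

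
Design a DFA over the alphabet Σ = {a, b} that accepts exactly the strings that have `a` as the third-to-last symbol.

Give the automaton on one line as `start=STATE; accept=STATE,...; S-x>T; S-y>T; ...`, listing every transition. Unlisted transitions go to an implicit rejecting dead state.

start=s0; accept=s7,s8,s9,s10; s0-a>s1; s0-b>s2; s1-a>s3; s1-b>s4; s2-a>s5; s2-b>s6; s3-a>s7; s3-b>s8; s4-a>s9; s4-b>s10; s5-a>s11; s5-b>s12; s6-a>s13; s6-b>s14; s7-a>s7; s7-b>s8; s8-a>s9; s8-b>s10; s9-a>s11; s9-b>s12; s10-a>s13; s10-b>s14; s11-a>s7; s11-b>s8; s12-a>s9; s12-b>s10; s13-a>s11; s13-b>s12; s14-a>s13; s14-b>s14

A DFA must remember the last 3 symbols (since which symbol is third-to-last isn't known until the input ends). Use one state per possible window of the last ≤3 symbols; accept from those whose window starts with `a`.
A 15-state machine:
          a    b  
>  s0     s1   s2 
   s1     s3   s4 
   s2     s5   s6 
   s3     s7   s8 
   s4     s9  s10 
   s5    s11  s12 
   s6    s13  s14 
 * s7     s7   s8 
 * s8     s9  s10 
 * s9    s11  s12 
 * s10   s13  s14 
   s11    s7   s8 
   s12    s9  s10 
   s13   s11  s12 
   s14   s13  s14 
(> = start, * = accepting)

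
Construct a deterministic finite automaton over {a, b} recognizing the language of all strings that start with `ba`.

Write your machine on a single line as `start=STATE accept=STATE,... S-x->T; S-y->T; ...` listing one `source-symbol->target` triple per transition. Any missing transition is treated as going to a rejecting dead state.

start=s0; accept=s2; s0-a->s3; s0-b->s1; s1-a->s2; s1-b->s3; s2-a->s2; s2-b->s2; s3-a->s3; s3-b->s3

Walk along `ba` while the input agrees: from s0 take `b` to s1, and so on. Any deviation drops to the rejecting sink s3. Once s2 is reached the prefix is confirmed and every continuation is accepted.
A 4-state machine:
        a   b  
>  s0   s3  s1 
   s1   s2  s3 
 * s2   s2  s2 
   s3   s3  s3 
(> = start, * = accepting)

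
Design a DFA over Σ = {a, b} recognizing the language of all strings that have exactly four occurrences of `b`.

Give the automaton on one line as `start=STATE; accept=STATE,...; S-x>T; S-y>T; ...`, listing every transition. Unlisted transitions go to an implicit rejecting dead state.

start=s0; accept=s4; s0-a>s0; s0-b>s1; s1-a>s1; s1-b>s2; s2-a>s2; s2-b>s3; s3-a>s3; s3-b>s4; s4-a>s4; s4-b>s5; s5-a>s5; s5-b>s5

Only the number of `b`s matters, and only up to 5. Make a chain s0 → s1 → s2 → s3 → s4 → s5 advanced by each `b` (with s5 absorbing); every other symbol self-loops. The accepting set is {s4}.
        a   b  
>  s0   s0  s1 
   s1   s1  s2 
   s2   s2  s3 
   s3   s3  s4 
 * s4   s4  s5 
   s5   s5  s5 
(> = start, * = accepting)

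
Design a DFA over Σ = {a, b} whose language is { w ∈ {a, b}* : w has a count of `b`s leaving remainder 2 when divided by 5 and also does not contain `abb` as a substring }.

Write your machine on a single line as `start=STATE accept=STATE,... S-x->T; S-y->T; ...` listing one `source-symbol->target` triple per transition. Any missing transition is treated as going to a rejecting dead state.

start=q0; accept=q5,q7,q8; q0-a->q1; q0-b->q2; q1-a->q1; q1-b->q3; q2-a->q4; q2-b->q5; q3-a->q4; q3-b->q6; q4-a->q4; q4-b->q7; q5-a->q8; q5-b->q9; q6-a->q6; q6-b->q10; q7-a->q8; q7-b->q10; q8-a->q8; q8-b->q11; q9-a->q12; q9-b->q13; q10-a->q10; q10-b->q14; q11-a->q12; q11-b->q14; q12-a->q12; q12-b->q15; q13-a->q16; q13-b->q0; q14-a->q14; q14-b->q17; q15-a->q16; q15-b->q17; q16-a->q16; q16-b->q18; q17-a->q17; q17-b->q19; q18-a->q1; q18-b->q19; q19-a->q19; q19-b->q6

Build one automaton per condition and run them in lockstep. The first has 5 states tracking the count of `b`s modulo 5; the second has 4 states tracking partial matches of the forbidden pattern `abb`. A product state is a pair (one from each), accepting exactly when both do.
          a    b  
>  q0     q1   q2 
   q1     q1   q3 
   q2     q4   q5 
   q3     q4   q6 
   q4     q4   q7 
 * q5     q8   q9 
   q6     q6  q10 
 * q7     q8  q10 
 * q8     q8  q11 
   q9    q12  q13 
   q10   q10  q14 
   q11   q12  q14 
   q12   q12  q15 
   q13   q16   q0 
   q14   q14  q17 
   q15   q16  q17 
   q16   q16  q18 
   q17   q17  q19 
   q18    q1  q19 
   q19   q19   q6 
(> = start, * = accepting)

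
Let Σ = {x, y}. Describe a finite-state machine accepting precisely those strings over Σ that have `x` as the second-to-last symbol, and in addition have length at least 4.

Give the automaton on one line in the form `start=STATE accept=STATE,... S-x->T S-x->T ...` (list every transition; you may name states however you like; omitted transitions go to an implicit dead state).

start=A accept=E,F A-x->B A-y->B B-x->C B-y->C C-x->D C-y->C D-x->E D-y->F E-x->E E-y->F F-x->D F-y->C

Run two small machines in parallel and take their product. The first has 7 states tracking the last 2 symbols read; the second has 6 states tracking the input length, saturating at 5. A product state is a pair (one from each), accepting exactly when both do. Minimizing collapses redundant product states.
6 states suffice.
       x  y 
>  A   B  B 
   B   C  C 
   C   D  C 
   D   E  F 
 * E   E  F 
 * F   D  C 
(> = start, * = accepting)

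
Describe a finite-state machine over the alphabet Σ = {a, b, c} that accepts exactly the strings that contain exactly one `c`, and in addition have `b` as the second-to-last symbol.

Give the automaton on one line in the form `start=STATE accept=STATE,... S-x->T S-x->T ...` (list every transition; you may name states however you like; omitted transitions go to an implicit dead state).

Handle the two conditions separately and then intersect. One (3 states) tracks the count of `c`s, saturating at 2; the other (13 states) tracks the last 2 symbols read. Each combined state is a pair, one component from each; accept when both components accept. Minimizing collapses redundant product states.
With 7 states:
        a   b   c  
>  q0   q0  q1  q2 
   q1   q0  q1  q3 
   q2   q2  q4  q5 
 * q3   q2  q4  q5 
   q4   q3  q6  q5 
   q5   q5  q5  q5 
 * q6   q3  q6  q5 
(> = start, * = accepting)

start=q0 accept=q3,q6 q0-a->q0 q0-b->q1 q0-c->q2 q1-a->q0 q1-b->q1 q1-c->q3 q2-a->q2 q2-b->q4 q2-c->q5 q3-a->q2 q3-b->q4 q3-c->q5 q4-a->q3 q4-b->q6 q4-c->q5 q5-a->q5 q5-b->q5 q5-c->q5 q6-a->q3 q6-b->q6 q6-c->q5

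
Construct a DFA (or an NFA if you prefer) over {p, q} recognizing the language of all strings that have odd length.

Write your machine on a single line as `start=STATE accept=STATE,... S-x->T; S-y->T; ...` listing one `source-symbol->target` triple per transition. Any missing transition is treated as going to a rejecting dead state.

start=S0; accept=S1; S0-p->S1; S0-q->S1; S1-p->S0; S1-q->S0

Count input length modulo 2: every symbol advances one step around the cycle S0 → S1 → S0. Accept at S1.
        p   q  
>  S0   S1  S1 
 * S1   S0  S0 
(> = start, * = accepting)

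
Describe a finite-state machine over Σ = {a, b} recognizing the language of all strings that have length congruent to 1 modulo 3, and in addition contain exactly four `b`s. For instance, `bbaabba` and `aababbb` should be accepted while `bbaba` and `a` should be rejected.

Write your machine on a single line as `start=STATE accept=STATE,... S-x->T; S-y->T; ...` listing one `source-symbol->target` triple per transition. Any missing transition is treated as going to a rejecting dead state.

Build one automaton per condition and run them in lockstep. The first has 3 states tracking the input length modulo 3; the second has 6 states tracking the count of `b`s, saturating at 5. A product state is a pair (one from each), accepting exactly when both do. After merging equivalent states the machine shrinks.
16 states suffice.
          a    b  
>  q0     q1   q2 
   q1     q3   q4 
   q2     q4   q5 
   q3     q0   q6 
   q4     q6   q7 
   q5     q7   q8 
   q6     q2   q9 
   q7     q9  q10 
   q8    q10  q11 
   q9     q5  q12 
   q10   q12  q13 
 * q11   q13  q14 
   q12    q8  q15 
   q13   q15  q14 
   q14   q14  q14 
   q15   q11  q14 
(> = start, * = accepting)

start=q0; accept=q11; q0-a->q1; q0-b->q2; q1-a->q3; q1-b->q4; q2-a->q4; q2-b->q5; q3-a->q0; q3-b->q6; q4-a->q6; q4-b->q7; q5-a->q7; q5-b->q8; q6-a->q2; q6-b->q9; q7-a->q9; q7-b->q10; q8-a->q10; q8-b->q11; q9-a->q5; q9-b->q12; q10-a->q12; q10-b->q13; q11-a->q13; q11-b->q14; q12-a->q8; q12-b->q15; q13-a->q15; q13-b->q14; q14-a->q14; q14-b->q14; q15-a->q11; q15-b->q14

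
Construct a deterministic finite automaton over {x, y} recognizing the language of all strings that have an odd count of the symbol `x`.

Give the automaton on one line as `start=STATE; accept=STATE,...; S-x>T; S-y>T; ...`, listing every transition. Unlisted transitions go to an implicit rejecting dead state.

start=S0; accept=S1; S0-x>S1; S0-y>S0; S1-x>S0; S1-y>S1

Keep the running count of `x`s modulo 2: each `x` advances along the cycle S0 → S1 → S0 while other symbols loop. Accept at S1.
A 2-state machine:
        x   y  
>  S0   S1  S0 
 * S1   S0  S1 
(> = start, * = accepting)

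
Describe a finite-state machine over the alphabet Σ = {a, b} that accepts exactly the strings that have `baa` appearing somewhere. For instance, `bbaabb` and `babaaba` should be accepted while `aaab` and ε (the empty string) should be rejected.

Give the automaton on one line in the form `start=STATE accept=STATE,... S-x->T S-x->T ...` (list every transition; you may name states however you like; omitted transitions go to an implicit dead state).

start=S0 accept=S3 S0-a->S0 S0-b->S1 S1-a->S2 S1-b->S1 S2-a->S3 S2-b->S1 S3-a->S3 S3-b->S3

Track how much of `baa` has been matched so far: state S0 is no progress, S3 is the absorbing accept state reached once `baa` has occurred. Intermediate states record partial matches; on a mismatch, fall back to the longest reusable overlap.
        a   b  
>  S0   S0  S1 
   S1   S2  S1 
   S2   S3  S1 
 * S3   S3  S3 
(> = start, * = accepting)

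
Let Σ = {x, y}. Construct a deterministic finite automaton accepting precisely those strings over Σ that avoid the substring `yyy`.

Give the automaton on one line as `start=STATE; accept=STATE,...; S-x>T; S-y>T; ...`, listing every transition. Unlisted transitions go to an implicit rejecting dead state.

This is the complement of 'contains `yyy`'. Use the same substring-matching states — q0 through q3 holding how much of `yyy` has just been matched — but flip the accepting set: everything except the trap q3 accepts.
With 4 states:
        x   y  
>* q0   q0  q1 
 * q1   q0  q2 
 * q2   q0  q3 
   q3   q3  q3 
(> = start, * = accepting)

start=q0; accept=q0,q1,q2; q0-x>q0; q0-y>q1; q1-x>q0; q1-y>q2; q2-x>q0; q2-y>q3; q3-x>q3; q3-y>q3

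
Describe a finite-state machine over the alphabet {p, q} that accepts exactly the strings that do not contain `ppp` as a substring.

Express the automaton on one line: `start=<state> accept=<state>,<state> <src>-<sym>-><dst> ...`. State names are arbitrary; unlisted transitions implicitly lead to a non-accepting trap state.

start=S0 accept=S0,S1,S2 S0-p->S1 S0-q->S0 S1-p->S2 S1-q->S0 S2-p->S3 S2-q->S0 S3-p->S3 S3-q->S3

Track partial matches of the forbidden pattern `ppp`. State S3 is a dead state reached once `ppp` has occurred; every other state accepts. S0 means no part of `ppp` is currently matched.
        p   q  
>* S0   S1  S0 
 * S1   S2  S0 
 * S2   S3  S0 
   S3   S3  S3 
(> = start, * = accepting)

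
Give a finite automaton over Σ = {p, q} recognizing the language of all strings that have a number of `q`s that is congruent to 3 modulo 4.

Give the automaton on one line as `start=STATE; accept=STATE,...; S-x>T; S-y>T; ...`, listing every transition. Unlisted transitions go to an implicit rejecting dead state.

start=S0; accept=S3; S0-p>S0; S0-q>S1; S1-p>S1; S1-q>S2; S2-p>S2; S2-q>S3; S3-p>S3; S3-q>S0

Keep the running count of `q`s modulo 4: each `q` advances along the cycle S0 → S1 → S2 → S3 → S0 while other symbols loop. Accept at S3.
        p   q  
>  S0   S0  S1 
   S1   S1  S2 
   S2   S2  S3 
 * S3   S3  S0 
(> = start, * = accepting)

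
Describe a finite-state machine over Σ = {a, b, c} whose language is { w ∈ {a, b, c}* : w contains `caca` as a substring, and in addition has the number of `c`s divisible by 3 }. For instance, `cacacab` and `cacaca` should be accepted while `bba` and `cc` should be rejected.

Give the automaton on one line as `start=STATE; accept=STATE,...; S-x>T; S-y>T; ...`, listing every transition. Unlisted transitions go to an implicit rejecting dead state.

start=S0; accept=S12; S0-a>S0; S0-b>S0; S0-c>S1; S1-a>S2; S1-b>S3; S1-c>S4; S2-a>S3; S2-b>S3; S2-c>S5; S3-a>S3; S3-b>S3; S3-c>S4; S4-a>S6; S4-b>S7; S4-c>S8; S5-a>S9; S5-b>S7; S5-c>S8; S6-a>S7; S6-b>S7; S6-c>S10; S7-a>S7; S7-b>S7; S7-c>S8; S8-a>S11; S8-b>S0; S8-c>S1; S9-a>S9; S9-b>S9; S9-c>S12; S10-a>S12; S10-b>S0; S10-c>S1; S11-a>S0; S11-b>S0; S11-c>S13; S12-a>S12; S12-b>S12; S12-c>S14; S13-a>S14; S13-b>S3; S13-c>S4; S14-a>S14; S14-b>S14; S14-c>S9

Handle the two conditions separately and then intersect. The first has 5 states tracking whether and how much of `caca` has been seen; the second has 3 states tracking the count of `c`s modulo 3. A product state is a pair (one from each), accepting exactly when both do.
A 15-state machine:
          a    b    c  
>  S0     S0   S0   S1 
   S1     S2   S3   S4 
   S2     S3   S3   S5 
   S3     S3   S3   S4 
   S4     S6   S7   S8 
   S5     S9   S7   S8 
   S6     S7   S7  S10 
   S7     S7   S7   S8 
   S8    S11   S0   S1 
   S9     S9   S9  S12 
   S10   S12   S0   S1 
   S11    S0   S0  S13 
 * S12   S12  S12  S14 
   S13   S14   S3   S4 
   S14   S14  S14   S9 
(> = start, * = accepting)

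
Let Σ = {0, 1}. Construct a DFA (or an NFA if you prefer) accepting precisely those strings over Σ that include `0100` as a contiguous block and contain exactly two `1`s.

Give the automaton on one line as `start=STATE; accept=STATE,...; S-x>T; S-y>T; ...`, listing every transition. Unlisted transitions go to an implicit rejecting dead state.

Run two small machines in parallel and take their product. One (5 states) tracks whether and how much of `0100` has been seen; the other (4 states) tracks the count of `1`s, saturating at 3. Each combined state is a pair, one component from each; accept when both components accept. After merging equivalent states the machine shrinks.
          0    1  
>  q0     q1   q2 
   q1     q1   q3 
   q2     q4   q5 
   q3     q6   q5 
   q4     q4   q7 
   q5     q5   q5 
   q6     q8   q7 
   q7     q9   q5 
   q8     q8  q10 
   q9    q10   q5 
 * q10   q10   q5 
(> = start, * = accepting)

start=q0; accept=q10; q0-0>q1; q0-1>q2; q1-0>q1; q1-1>q3; q2-0>q4; q2-1>q5; q3-0>q6; q3-1>q5; q4-0>q4; q4-1>q7; q5-0>q5; q5-1>q5; q6-0>q8; q6-1>q7; q7-0>q9; q7-1>q5; q8-0>q8; q8-1>q10; q9-0>q10; q9-1>q5; q10-0>q10; q10-1>q5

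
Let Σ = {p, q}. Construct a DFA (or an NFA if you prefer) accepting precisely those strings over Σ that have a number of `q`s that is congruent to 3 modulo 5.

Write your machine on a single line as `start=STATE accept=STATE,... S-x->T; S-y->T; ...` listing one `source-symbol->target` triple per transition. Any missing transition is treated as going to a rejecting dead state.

start=S0; accept=S3; S0-p->S0; S0-q->S1; S1-p->S1; S1-q->S2; S2-p->S2; S2-q->S3; S3-p->S3; S3-q->S4; S4-p->S4; S4-q->S0

The only thing that matters is how many `q`s have appeared, reduced mod 5. Use one state per residue: S0 for 0, …, S4 for 4. Reading `q` moves to the next residue; anything else stays put. S3 is accepting.
        p   q  
>  S0   S0  S1 
   S1   S1  S2 
   S2   S2  S3 
 * S3   S3  S4 
   S4   S4  S0 
(> = start, * = accepting)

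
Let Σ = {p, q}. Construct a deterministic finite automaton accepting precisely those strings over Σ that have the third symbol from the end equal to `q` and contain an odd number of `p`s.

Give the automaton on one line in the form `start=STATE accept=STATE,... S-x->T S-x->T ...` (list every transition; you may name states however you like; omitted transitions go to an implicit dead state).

start=A accept=M,N,T,W A-p->B A-q->C B-p->D B-q->E C-p->F C-q->G D-p->H D-q->I E-p->J E-q->K F-p->L F-q->M G-p->N G-q->O H-p->P H-q->Q I-p->R I-q->S J-p->T J-q->U K-p->V K-q->W L-p->H L-q->I M-p->J M-q->K N-p->L N-q->M O-p->N O-q->O P-p->H P-q->I Q-p->J Q-q->K R-p->L R-q->M S-p->N S-q->O T-p->P T-q->Q U-p->R U-q->S V-p->T V-q->U W-p->V W-q->W

Handle the two conditions separately and then intersect. The first has 15 states tracking the last 3 symbols read; the second has 2 states tracking the count of `p`s modulo 2. A product state is a pair (one from each), accepting exactly when both do.
With 23 states:
       p  q 
>  A   B  C 
   B   D  E 
   C   F  G 
   D   H  I 
   E   J  K 
   F   L  M 
   G   N  O 
   H   P  Q 
   I   R  S 
   J   T  U 
   K   V  W 
   L   H  I 
 * M   J  K 
 * N   L  M 
   O   N  O 
   P   H  I 
   Q   J  K 
   R   L  M 
   S   N  O 
 * T   P  Q 
   U   R  S 
   V   T  U 
 * W   V  W 
(> = start, * = accepting)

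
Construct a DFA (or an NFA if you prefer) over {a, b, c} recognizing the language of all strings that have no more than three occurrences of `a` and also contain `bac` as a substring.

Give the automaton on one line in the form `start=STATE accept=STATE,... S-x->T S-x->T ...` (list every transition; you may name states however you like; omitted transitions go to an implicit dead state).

Handle the two conditions separately and then intersect. The first has 5 states tracking the count of `a`s, saturating at 4; the second has 4 states tracking whether and how much of `bac` has been seen. A product state is a pair (one from each), accepting exactly when both do. Equivalent product states are then merged.
A 13-state machine:
          a    b    c  
>  q0     q1   q2   q0 
   q1     q3   q4   q1 
   q2     q5   q2   q0 
   q3     q6   q7   q3 
   q4     q8   q4   q1 
   q5     q3   q4   q9 
   q6     q6   q6   q6 
   q7    q10   q7   q3 
   q8     q6   q7  q11 
 * q9    q11   q9   q9 
   q10    q6   q6  q12 
 * q11   q12  q11  q11 
 * q12    q6  q12  q12 
(> = start, * = accepting)

start=q0 accept=q9,q11,q12 q0-a->q1 q0-b->q2 q0-c->q0 q1-a->q3 q1-b->q4 q1-c->q1 q2-a->q5 q2-b->q2 q2-c->q0 q3-a->q6 q3-b->q7 q3-c->q3 q4-a->q8 q4-b->q4 q4-c->q1 q5-a->q3 q5-b->q4 q5-c->q9 q6-a->q6 q6-b->q6 q6-c->q6 q7-a->q10 q7-b->q7 q7-c->q3 q8-a->q6 q8-b->q7 q8-c->q11 q9-a->q11 q9-b->q9 q9-c->q9 q10-a->q6 q10-b->q6 q10-c->q12 q11-a->q12 q11-b->q11 q11-c->q11 q12-a->q6 q12-b->q12 q12-c->q12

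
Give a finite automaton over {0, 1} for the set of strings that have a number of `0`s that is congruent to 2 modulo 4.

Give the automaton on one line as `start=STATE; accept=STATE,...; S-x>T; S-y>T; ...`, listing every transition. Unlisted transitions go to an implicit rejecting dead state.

The only thing that matters is how many `0`s have appeared, reduced mod 4. Use one state per residue: A for 0, …, D for 3. Reading `0` moves to the next residue; anything else stays put. C is accepting.
4 states suffice.
       0  1 
>  A   B  A 
   B   C  B 
 * C   D  C 
   D   A  D 
(> = start, * = accepting)

start=A; accept=C; A-0>B; A-1>A; B-0>C; B-1>B; C-0>D; C-1>C; D-0>A; D-1>D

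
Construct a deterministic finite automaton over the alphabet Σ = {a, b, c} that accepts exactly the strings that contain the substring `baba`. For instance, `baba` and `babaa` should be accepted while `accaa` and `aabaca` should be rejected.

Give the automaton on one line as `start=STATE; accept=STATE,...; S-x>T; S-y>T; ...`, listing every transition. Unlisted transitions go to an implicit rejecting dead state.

start=q0; accept=q4; q0-a>q0; q0-b>q1; q0-c>q0; q1-a>q2; q1-b>q1; q1-c>q0; q2-a>q0; q2-b>q3; q2-c>q0; q3-a>q4; q3-b>q1; q3-c>q0; q4-a>q4; q4-b>q4; q4-c>q4

Track how much of `baba` has been matched so far: state q0 is no progress, q4 is the absorbing accept state reached once `baba` has occurred. Intermediate states record partial matches; on a mismatch, fall back to the longest reusable overlap.
        a   b   c  
>  q0   q0  q1  q0 
   q1   q2  q1  q0 
   q2   q0  q3  q0 
   q3   q4  q1  q0 
 * q4   q4  q4  q4 
(> = start, * = accepting)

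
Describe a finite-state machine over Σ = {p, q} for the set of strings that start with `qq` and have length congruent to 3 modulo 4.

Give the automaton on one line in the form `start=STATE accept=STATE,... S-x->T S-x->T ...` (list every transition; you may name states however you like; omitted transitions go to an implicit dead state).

Build one automaton per condition and run them in lockstep. One (4 states) tracks whether the input so far still matches the prefix `qq`; the other (4 states) tracks the input length modulo 4. Each combined state is a pair, one component from each; accept when both components accept. Equivalent product states are then merged.
7 states suffice.
        p   q  
>  S0   S1  S2 
   S1   S1  S1 
   S2   S1  S3 
   S3   S4  S4 
 * S4   S5  S5 
   S5   S6  S6 
   S6   S3  S3 
(> = start, * = accepting)

start=S0 accept=S4 S0-p->S1 S0-q->S2 S1-p->S1 S1-q->S1 S2-p->S1 S2-q->S3 S3-p->S4 S3-q->S4 S4-p->S5 S4-q->S5 S5-p->S6 S5-q->S6 S6-p->S3 S6-q->S3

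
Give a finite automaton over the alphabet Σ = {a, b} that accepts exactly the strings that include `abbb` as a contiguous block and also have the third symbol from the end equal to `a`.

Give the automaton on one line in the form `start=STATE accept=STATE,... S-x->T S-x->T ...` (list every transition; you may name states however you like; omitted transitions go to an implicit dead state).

start=q0 accept=q8,q9,q10,q11 q0-a->q1 q0-b->q0 q1-a->q1 q1-b->q2 q2-a->q1 q2-b->q3 q3-a->q1 q3-b->q4 q4-a->q5 q4-b->q4 q5-a->q6 q5-b->q7 q6-a->q8 q6-b->q9 q7-a->q10 q7-b->q11 q8-a->q8 q8-b->q9 q9-a->q10 q9-b->q11 q10-a->q6 q10-b->q7 q11-a->q5 q11-b->q4

Run two small machines in parallel and take their product. One (5 states) tracks whether and how much of `abbb` has been seen; the other (15 states) tracks the last 3 symbols read. Each combined state is a pair, one component from each; accept when both components accept. After merging equivalent states the machine shrinks.
A 12-state machine:
          a    b  
>  q0     q1   q0 
   q1     q1   q2 
   q2     q1   q3 
   q3     q1   q4 
   q4     q5   q4 
   q5     q6   q7 
   q6     q8   q9 
   q7    q10  q11 
 * q8     q8   q9 
 * q9    q10  q11 
 * q10    q6   q7 
 * q11    q5   q4 
(> = start, * = accepting)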